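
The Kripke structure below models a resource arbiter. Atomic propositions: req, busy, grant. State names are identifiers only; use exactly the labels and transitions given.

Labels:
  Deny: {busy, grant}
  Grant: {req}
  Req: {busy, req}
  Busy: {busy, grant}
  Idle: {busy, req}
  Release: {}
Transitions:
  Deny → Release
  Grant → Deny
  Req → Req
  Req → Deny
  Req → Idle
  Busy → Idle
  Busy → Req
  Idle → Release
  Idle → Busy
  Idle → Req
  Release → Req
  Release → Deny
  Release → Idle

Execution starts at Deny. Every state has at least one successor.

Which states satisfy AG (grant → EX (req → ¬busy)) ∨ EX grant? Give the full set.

{Grant, Req, Idle, Release}

States satisfying grant → EX (req → ¬busy): {Deny, Grant, Req, Idle, Release}.
States satisfying AG (grant → EX (req → ¬busy)): ∅.
States satisfying grant: {Deny, Busy}.
States satisfying EX grant: {Grant, Req, Idle, Release}.
States satisfying AG (grant → EX (req → ¬busy)) ∨ EX grant: {Grant, Req, Idle, Release}.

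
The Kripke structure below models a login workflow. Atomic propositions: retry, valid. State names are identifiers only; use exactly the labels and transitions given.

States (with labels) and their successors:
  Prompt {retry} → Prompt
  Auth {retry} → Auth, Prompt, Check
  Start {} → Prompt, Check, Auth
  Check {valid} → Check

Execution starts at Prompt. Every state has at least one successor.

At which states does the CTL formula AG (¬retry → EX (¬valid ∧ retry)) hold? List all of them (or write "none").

{Prompt}

States satisfying ¬retry → EX (¬valid ∧ retry): {Prompt, Auth, Start}.
States satisfying AG (¬retry → EX (¬valid ∧ retry)): {Prompt}.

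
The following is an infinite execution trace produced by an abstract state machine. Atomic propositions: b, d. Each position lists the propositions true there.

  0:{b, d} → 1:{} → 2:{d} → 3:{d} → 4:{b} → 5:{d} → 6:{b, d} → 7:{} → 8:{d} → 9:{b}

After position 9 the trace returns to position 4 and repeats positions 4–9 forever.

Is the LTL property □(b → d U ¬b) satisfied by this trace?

b → d U ¬b must hold at every position from 0 onward. It fails at position 4, so □(b → d U ¬b) is false.
Positions where b holds: 0, 4, 6, 9.
Check d U ¬b at each: 0→ok, 4→fails, 6→ok, 9→fails.

Violated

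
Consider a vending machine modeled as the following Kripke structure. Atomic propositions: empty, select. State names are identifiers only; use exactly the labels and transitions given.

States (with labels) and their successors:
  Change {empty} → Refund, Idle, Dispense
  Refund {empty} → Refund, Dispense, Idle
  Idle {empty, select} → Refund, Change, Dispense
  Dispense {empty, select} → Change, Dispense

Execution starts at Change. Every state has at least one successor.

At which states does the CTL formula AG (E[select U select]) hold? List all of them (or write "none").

States satisfying E[select U select]: {Idle, Dispense}.
States satisfying AG (E[select U select]): ∅.

none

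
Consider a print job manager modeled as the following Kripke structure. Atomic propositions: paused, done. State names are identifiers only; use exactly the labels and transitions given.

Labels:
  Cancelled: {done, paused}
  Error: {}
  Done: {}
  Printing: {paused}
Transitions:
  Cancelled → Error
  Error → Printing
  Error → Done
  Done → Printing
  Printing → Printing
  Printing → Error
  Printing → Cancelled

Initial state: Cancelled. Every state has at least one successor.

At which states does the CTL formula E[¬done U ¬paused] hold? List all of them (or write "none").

States satisfying ¬done: {Error, Done, Printing}.
States satisfying ¬paused: {Error, Done}.
States satisfying E[¬done U ¬paused]: {Error, Done, Printing}.

{Error, Done, Printing}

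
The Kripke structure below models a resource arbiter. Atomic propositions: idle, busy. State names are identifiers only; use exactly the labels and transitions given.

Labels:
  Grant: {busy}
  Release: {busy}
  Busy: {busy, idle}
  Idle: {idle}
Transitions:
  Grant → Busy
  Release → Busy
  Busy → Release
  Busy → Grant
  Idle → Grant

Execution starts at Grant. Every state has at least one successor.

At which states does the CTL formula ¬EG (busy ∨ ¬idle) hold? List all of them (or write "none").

{Idle}

States satisfying busy ∨ ¬idle: {Grant, Release, Busy}.
States satisfying EG (busy ∨ ¬idle): {Grant, Release, Busy}.
States satisfying ¬EG (busy ∨ ¬idle): {Idle}.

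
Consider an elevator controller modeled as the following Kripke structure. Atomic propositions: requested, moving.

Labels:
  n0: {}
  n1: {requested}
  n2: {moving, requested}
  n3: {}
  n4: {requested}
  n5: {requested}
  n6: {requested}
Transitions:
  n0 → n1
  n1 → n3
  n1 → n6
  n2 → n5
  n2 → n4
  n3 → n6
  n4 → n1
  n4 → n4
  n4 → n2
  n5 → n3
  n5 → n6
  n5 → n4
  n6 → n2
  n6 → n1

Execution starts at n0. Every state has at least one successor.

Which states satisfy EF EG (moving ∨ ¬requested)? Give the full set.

States satisfying EG (moving ∨ ¬requested): ∅.
States satisfying EF EG (moving ∨ ¬requested): ∅.

none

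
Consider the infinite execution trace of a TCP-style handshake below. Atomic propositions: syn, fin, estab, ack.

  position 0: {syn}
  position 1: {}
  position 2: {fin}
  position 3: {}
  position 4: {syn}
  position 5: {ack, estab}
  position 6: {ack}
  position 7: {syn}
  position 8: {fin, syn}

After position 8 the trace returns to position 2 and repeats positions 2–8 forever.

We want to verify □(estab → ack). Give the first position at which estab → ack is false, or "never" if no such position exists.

estab → ack holds at every position 0..8, and those are all the positions the trace ever visits, so the invariant □(estab → ack) is never violated.

never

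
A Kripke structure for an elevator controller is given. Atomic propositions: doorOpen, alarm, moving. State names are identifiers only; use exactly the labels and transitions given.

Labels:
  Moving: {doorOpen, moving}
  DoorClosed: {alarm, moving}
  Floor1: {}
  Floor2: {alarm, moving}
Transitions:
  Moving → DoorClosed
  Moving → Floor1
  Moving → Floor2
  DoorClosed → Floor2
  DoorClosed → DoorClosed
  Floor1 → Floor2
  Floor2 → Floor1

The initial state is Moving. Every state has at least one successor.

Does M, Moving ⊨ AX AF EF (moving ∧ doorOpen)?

Does not hold

States satisfying AF EF (moving ∧ doorOpen): {Moving}.
States satisfying AX AF EF (moving ∧ doorOpen): ∅.
Moving ∉ Sat(AX AF EF (moving ∧ doorOpen)).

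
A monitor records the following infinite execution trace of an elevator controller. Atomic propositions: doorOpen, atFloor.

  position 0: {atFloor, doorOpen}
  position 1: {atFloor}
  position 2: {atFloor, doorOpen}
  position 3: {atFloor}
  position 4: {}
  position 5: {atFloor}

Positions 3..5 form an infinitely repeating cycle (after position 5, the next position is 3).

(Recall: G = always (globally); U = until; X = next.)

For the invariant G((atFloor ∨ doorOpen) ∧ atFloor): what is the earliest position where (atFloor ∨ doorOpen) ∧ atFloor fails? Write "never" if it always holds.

4

Check (atFloor ∨ doorOpen) ∧ atFloor at each position in order: 0 ✓, 1 ✓, 2 ✓, 3 ✓.
At position 4 the labels are {}, so (atFloor ∨ doorOpen) ∧ atFloor is false there. This is the first violation.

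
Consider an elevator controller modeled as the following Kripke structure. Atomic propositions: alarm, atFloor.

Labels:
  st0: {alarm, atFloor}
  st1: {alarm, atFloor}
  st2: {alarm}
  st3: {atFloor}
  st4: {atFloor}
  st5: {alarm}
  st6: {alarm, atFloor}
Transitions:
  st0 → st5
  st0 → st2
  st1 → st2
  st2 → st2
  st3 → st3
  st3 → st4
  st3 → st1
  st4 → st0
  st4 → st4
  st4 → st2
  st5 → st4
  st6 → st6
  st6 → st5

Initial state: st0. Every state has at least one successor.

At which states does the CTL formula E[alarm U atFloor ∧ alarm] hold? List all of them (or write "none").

{st0, st1, st6}

States satisfying alarm: {st0, st1, st2, st5, st6}.
States satisfying atFloor ∧ alarm: {st0, st1, st6}.
States satisfying E[alarm U atFloor ∧ alarm]: {st0, st1, st6}.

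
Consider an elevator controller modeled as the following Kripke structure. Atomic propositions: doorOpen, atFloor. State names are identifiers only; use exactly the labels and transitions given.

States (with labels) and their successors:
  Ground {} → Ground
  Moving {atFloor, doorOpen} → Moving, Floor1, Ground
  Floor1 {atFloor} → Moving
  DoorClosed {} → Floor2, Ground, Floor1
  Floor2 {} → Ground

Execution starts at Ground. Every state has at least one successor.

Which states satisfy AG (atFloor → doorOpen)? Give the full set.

States satisfying atFloor → doorOpen: {Ground, Moving, DoorClosed, Floor2}.
States satisfying AG (atFloor → doorOpen): {Ground, Floor2}.

{Ground, Floor2}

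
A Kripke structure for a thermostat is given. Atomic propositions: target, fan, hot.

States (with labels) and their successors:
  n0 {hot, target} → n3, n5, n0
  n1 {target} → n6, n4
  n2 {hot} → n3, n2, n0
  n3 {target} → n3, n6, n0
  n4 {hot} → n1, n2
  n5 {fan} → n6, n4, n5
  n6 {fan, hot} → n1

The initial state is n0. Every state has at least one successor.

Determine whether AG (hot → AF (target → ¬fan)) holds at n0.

Yes

States satisfying hot → AF (target → ¬fan): {n0, n1, n2, n3, n4, n5, n6}.
States satisfying AG (hot → AF (target → ¬fan)): {n0, n1, n2, n3, n4, n5, n6}.
Every state reachable from n0 satisfies hot → AF (target → ¬fan).
n0 ∈ Sat(AG (hot → AF (target → ¬fan))).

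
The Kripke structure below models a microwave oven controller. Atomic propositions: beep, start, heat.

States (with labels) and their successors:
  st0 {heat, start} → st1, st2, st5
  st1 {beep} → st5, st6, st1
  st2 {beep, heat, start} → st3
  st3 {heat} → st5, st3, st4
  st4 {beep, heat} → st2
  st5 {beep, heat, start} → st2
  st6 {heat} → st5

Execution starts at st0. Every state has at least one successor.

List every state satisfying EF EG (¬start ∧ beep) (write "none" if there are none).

{st0, st1}

States satisfying EG (¬start ∧ beep): {st1}.
States satisfying EF EG (¬start ∧ beep): {st0, st1}.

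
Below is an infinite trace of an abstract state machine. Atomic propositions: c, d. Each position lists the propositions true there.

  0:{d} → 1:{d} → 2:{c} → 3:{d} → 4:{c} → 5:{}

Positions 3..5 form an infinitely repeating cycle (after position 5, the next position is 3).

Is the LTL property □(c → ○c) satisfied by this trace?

c → ○c must hold at every position from 0 onward. It fails at position 2, so □(c → ○c) is false.
Positions where c holds: 2, 4.
Check ○c at each: 2→fails, 4→fails.

No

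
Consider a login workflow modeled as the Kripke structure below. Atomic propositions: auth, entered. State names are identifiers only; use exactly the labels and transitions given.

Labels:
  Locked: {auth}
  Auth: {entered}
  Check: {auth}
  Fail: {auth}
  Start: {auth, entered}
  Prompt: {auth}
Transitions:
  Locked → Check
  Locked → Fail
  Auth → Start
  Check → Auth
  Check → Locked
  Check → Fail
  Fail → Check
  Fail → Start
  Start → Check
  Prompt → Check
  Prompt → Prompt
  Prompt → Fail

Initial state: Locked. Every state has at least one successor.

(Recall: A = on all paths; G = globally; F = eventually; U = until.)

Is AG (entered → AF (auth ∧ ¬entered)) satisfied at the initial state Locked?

States satisfying entered → AF (auth ∧ ¬entered): {Locked, Auth, Check, Fail, Start, Prompt}.
States satisfying AG (entered → AF (auth ∧ ¬entered)): {Locked, Auth, Check, Fail, Start, Prompt}.
Every state reachable from Locked satisfies entered → AF (auth ∧ ¬entered).
Locked ∈ Sat(AG (entered → AF (auth ∧ ¬entered))).

Holds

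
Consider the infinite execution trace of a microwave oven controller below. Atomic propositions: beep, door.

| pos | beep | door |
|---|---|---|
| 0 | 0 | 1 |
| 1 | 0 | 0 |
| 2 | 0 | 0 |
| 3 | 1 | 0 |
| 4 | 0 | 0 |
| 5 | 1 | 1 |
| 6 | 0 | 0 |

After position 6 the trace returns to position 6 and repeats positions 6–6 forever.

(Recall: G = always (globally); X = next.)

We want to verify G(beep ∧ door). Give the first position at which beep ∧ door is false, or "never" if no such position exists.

0

At position 0 the labels are {door}, so beep ∧ door is false there. This is the first violation.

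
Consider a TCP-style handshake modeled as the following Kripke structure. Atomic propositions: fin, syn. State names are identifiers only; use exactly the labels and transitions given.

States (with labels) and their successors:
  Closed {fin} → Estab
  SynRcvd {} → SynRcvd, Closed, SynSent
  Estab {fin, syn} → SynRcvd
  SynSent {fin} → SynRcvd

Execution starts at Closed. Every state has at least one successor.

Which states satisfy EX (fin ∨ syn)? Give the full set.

States satisfying fin ∨ syn: {Closed, Estab, SynSent}.
States satisfying EX (fin ∨ syn): {Closed, SynRcvd}.

{Closed, SynRcvd}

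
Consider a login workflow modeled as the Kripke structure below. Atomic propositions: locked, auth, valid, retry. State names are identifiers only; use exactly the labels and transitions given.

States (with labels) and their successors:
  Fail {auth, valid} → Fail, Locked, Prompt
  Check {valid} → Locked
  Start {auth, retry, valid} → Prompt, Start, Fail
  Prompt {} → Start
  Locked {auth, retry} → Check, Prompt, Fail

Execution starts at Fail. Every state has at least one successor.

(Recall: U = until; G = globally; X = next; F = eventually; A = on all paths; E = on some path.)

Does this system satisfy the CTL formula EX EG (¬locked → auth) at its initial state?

States satisfying EG (¬locked → auth): {Fail, Start, Locked}.
States satisfying EX EG (¬locked → auth): {Fail, Check, Start, Prompt, Locked}.
Fail ∈ Sat(EX EG (¬locked → auth)).

Holds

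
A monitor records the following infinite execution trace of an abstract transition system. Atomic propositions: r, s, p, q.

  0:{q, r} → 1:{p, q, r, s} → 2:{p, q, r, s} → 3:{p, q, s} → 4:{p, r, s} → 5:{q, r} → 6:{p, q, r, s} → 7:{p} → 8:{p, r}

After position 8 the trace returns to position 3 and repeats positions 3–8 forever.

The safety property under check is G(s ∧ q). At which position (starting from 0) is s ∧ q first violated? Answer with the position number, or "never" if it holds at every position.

0

At position 0 the labels are {q, r}, so s ∧ q is false there. This is the first violation.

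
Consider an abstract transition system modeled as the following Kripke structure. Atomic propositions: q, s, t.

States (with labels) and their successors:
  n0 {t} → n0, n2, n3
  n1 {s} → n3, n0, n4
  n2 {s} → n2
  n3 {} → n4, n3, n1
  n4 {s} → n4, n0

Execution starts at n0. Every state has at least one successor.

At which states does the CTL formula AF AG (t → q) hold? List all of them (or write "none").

States satisfying AG (t → q): {n2}.
States satisfying AF AG (t → q): {n2}.

{n2}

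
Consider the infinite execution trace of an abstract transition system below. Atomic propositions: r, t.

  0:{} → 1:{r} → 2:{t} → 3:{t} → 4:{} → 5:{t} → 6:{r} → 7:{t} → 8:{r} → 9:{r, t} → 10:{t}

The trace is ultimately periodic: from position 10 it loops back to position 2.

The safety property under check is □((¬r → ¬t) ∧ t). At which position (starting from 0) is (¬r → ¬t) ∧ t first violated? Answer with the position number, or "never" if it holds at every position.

At position 0 the labels are {}, so (¬r → ¬t) ∧ t is false there. This is the first violation.

0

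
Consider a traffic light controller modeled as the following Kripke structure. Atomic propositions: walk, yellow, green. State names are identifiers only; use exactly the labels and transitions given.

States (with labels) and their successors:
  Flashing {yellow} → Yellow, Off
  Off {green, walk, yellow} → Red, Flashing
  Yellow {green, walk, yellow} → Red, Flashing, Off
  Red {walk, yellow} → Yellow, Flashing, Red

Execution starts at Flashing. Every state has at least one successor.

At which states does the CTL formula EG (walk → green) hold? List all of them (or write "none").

States satisfying walk → green: {Flashing, Off, Yellow}.
States satisfying EG (walk → green): {Flashing, Off, Yellow}.

{Flashing, Off, Yellow}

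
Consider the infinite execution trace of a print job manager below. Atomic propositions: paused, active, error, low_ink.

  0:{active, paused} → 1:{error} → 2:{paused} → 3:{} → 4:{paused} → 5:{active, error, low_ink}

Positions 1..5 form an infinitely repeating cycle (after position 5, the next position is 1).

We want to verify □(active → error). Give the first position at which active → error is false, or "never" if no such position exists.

At position 0 the labels are {active, paused}, so active → error is false there. This is the first violation.

0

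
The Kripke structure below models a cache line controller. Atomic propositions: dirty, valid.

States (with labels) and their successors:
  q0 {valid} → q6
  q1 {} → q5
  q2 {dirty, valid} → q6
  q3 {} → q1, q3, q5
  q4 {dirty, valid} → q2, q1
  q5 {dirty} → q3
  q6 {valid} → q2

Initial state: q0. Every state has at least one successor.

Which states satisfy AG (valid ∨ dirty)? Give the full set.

{q0, q2, q6}

States satisfying valid ∨ dirty: {q0, q2, q4, q5, q6}.
States satisfying AG (valid ∨ dirty): {q0, q2, q6}.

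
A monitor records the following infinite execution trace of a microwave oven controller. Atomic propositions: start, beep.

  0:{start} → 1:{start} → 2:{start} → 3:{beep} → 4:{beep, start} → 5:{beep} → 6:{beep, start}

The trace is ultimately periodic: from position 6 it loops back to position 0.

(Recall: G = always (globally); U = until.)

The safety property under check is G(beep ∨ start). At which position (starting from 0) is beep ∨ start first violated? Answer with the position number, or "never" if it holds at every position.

never

beep ∨ start holds at every position 0..6, and those are all the positions the trace ever visits, so the invariant G(beep ∨ start) is never violated.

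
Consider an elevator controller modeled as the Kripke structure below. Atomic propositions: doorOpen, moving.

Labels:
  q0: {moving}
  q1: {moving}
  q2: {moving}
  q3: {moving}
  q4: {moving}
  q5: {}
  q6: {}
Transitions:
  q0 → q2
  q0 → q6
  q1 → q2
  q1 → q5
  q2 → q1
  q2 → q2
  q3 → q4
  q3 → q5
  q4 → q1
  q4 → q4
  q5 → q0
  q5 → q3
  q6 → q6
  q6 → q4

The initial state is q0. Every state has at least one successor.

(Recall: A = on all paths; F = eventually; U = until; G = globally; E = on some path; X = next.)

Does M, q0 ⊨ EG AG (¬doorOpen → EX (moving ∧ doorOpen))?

Violated

States satisfying AG (¬doorOpen → EX (moving ∧ doorOpen)): ∅.
States satisfying EG AG (¬doorOpen → EX (moving ∧ doorOpen)): ∅.
No suitable path/successor from q0 witnesses the formula.
q0 ∉ Sat(EG AG (¬doorOpen → EX (moving ∧ doorOpen))).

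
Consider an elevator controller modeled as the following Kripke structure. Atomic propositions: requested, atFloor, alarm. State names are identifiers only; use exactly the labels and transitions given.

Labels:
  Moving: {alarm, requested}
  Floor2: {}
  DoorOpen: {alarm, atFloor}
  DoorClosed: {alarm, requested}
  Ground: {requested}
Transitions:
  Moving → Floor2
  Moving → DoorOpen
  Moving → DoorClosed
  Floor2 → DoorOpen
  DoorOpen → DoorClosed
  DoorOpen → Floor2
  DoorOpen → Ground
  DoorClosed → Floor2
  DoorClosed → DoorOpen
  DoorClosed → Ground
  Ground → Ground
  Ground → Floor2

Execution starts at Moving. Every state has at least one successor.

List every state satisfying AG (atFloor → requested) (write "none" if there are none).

none

States satisfying atFloor → requested: {Moving, Floor2, DoorClosed, Ground}.
States satisfying AG (atFloor → requested): ∅.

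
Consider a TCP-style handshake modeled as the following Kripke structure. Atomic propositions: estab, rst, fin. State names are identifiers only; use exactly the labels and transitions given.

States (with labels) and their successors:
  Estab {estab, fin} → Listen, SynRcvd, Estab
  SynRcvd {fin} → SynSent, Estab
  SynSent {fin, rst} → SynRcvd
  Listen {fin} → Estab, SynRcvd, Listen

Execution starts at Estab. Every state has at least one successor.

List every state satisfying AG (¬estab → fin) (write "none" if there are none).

{Estab, SynRcvd, SynSent, Listen}

States satisfying ¬estab → fin: {Estab, SynRcvd, SynSent, Listen}.
States satisfying AG (¬estab → fin): {Estab, SynRcvd, SynSent, Listen}.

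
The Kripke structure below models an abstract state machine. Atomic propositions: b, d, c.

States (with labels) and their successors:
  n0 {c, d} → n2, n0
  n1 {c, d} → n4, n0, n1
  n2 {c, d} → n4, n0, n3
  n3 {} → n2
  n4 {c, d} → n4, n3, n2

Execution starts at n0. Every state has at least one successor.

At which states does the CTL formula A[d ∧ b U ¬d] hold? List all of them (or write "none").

{n3}

States satisfying d ∧ b: ∅.
States satisfying ¬d: {n3}.
States satisfying A[d ∧ b U ¬d]: {n3}.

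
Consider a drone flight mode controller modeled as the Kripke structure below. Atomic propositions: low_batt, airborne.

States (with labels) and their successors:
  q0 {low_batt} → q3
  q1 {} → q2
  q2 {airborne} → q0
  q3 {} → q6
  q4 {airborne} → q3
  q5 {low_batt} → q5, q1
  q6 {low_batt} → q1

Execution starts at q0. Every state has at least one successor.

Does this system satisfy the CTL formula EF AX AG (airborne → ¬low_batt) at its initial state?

States satisfying AX AG (airborne → ¬low_batt): {q0, q1, q2, q3, q4, q5, q6}.
States satisfying EF AX AG (airborne → ¬low_batt): {q0, q1, q2, q3, q4, q5, q6}.
Some path from q0 reaches a state where AX AG (airborne → ¬low_batt) holds.
q0 ∈ Sat(EF AX AG (airborne → ¬low_batt)).

Satisfied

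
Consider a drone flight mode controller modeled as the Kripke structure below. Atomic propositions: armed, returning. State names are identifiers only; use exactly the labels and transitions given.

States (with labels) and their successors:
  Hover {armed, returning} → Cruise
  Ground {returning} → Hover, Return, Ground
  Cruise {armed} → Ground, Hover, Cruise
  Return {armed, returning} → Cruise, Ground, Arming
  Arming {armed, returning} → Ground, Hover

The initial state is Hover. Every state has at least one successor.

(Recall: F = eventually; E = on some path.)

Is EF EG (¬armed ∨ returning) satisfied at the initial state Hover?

States satisfying EG (¬armed ∨ returning): {Ground, Return, Arming}.
States satisfying EF EG (¬armed ∨ returning): {Hover, Ground, Cruise, Return, Arming}.
Some path from Hover reaches a state where EG (¬armed ∨ returning) holds.
Hover ∈ Sat(EF EG (¬armed ∨ returning)).

Yes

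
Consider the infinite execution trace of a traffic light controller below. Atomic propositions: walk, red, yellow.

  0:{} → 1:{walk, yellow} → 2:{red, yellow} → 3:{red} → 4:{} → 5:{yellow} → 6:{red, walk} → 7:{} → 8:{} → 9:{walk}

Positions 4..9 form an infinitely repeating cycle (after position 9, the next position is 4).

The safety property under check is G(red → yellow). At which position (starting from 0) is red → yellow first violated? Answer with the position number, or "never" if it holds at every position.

Check red → yellow at each position in order: 0 ✓, 1 ✓, 2 ✓.
At position 3 the labels are {red}, so red → yellow is false there. This is the first violation.

3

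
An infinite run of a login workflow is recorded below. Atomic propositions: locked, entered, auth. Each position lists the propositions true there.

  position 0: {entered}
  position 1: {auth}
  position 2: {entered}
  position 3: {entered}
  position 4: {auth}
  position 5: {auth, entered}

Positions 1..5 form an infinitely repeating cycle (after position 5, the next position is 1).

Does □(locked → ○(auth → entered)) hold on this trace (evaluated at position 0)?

locked → ○(auth → entered) holds at every position 0..5, and those are all positions ever visited, so □(locked → ○(auth → entered)) holds.

Satisfied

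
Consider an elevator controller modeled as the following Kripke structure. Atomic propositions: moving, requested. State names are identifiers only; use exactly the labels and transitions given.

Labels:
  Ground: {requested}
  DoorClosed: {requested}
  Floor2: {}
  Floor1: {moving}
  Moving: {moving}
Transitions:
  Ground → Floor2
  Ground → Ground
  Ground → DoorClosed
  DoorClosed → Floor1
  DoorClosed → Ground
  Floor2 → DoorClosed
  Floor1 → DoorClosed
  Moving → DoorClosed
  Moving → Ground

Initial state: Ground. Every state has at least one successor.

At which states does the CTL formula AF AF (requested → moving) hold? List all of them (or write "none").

{Floor2, Floor1, Moving}

States satisfying AF (requested → moving): {Floor2, Floor1, Moving}.
States satisfying AF AF (requested → moving): {Floor2, Floor1, Moving}.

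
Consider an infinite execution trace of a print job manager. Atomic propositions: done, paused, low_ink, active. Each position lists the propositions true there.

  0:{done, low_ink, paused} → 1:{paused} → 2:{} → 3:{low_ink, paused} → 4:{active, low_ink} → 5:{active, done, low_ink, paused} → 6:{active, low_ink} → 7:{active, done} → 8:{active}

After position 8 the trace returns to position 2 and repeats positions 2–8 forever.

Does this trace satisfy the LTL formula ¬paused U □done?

Does not hold

Walking from position 0: at position 0, □done has not yet held and ¬paused fails, so ¬paused U □done is false.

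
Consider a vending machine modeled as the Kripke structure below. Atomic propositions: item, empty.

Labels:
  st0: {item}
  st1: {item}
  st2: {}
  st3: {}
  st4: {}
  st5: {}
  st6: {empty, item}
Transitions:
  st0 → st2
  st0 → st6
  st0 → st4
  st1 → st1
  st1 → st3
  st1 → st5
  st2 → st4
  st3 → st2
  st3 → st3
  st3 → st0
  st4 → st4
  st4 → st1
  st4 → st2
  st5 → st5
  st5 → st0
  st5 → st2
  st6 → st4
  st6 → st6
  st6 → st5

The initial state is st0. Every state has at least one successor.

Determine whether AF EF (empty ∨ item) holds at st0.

States satisfying EF (empty ∨ item): {st0, st1, st2, st3, st4, st5, st6}.
States satisfying AF EF (empty ∨ item): {st0, st1, st2, st3, st4, st5, st6}.
st0 ∈ Sat(AF EF (empty ∨ item)).

Holds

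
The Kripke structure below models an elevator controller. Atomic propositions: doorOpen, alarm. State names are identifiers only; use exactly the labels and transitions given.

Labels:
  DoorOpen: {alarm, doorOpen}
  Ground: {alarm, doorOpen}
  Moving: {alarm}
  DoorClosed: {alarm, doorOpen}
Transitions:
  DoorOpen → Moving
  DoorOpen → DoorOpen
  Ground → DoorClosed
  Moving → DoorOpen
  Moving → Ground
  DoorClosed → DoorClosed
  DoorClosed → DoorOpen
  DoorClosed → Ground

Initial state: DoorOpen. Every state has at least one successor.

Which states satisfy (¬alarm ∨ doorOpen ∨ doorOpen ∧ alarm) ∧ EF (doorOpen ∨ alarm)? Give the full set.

States satisfying ¬alarm: ∅.
States satisfying ¬alarm ∨ doorOpen: {DoorOpen, Ground, DoorClosed}.
States satisfying doorOpen ∧ alarm: {DoorOpen, Ground, DoorClosed}.
States satisfying ¬alarm ∨ doorOpen ∨ doorOpen ∧ alarm: {DoorOpen, Ground, DoorClosed}.
States satisfying doorOpen ∨ alarm: {DoorOpen, Ground, Moving, DoorClosed}.
States satisfying EF (doorOpen ∨ alarm): {DoorOpen, Ground, Moving, DoorClosed}.
States satisfying (¬alarm ∨ doorOpen ∨ doorOpen ∧ alarm) ∧ EF (doorOpen ∨ alarm): {DoorOpen, Ground, DoorClosed}.

{DoorOpen, Ground, DoorClosed}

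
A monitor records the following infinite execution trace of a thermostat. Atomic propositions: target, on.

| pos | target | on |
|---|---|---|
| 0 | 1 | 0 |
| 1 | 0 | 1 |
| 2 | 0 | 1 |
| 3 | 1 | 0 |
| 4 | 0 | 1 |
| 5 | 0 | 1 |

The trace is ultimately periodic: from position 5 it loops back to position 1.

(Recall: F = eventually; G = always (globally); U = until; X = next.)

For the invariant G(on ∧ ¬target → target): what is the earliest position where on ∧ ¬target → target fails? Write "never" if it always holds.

1

Check on ∧ ¬target → target at each position in order: 0 ✓.
At position 1 the labels are {on}, so on ∧ ¬target → target is false there. This is the first violation.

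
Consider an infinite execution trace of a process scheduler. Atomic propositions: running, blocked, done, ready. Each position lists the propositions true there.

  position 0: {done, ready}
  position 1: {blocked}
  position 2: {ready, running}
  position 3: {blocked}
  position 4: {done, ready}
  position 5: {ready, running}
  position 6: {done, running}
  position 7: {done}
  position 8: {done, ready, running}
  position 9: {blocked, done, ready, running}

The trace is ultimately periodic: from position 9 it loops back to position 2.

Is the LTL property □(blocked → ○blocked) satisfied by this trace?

No

blocked → ○blocked must hold at every position from 0 onward. It fails at position 1, so □(blocked → ○blocked) is false.
Positions where blocked holds: 1, 3, 9.
Check ○blocked at each: 1→fails, 3→fails, 9→fails.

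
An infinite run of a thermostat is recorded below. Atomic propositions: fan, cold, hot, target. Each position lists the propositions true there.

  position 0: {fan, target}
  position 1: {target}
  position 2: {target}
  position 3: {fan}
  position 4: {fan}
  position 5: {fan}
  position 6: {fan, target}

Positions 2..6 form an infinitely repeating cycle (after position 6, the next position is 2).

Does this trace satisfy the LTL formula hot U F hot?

Walking from position 0: at position 0, F hot has not yet held and hot fails, so hot U F hot is false.

Does not hold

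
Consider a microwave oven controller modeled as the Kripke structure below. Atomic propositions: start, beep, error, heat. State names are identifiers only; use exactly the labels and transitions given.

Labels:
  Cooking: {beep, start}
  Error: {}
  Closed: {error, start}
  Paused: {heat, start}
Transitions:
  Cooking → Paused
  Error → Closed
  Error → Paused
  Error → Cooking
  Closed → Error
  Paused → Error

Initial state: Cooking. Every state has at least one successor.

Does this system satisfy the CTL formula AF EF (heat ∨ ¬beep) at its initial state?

States satisfying EF (heat ∨ ¬beep): {Cooking, Error, Closed, Paused}.
States satisfying AF EF (heat ∨ ¬beep): {Cooking, Error, Closed, Paused}.
Cooking ∈ Sat(AF EF (heat ∨ ¬beep)).

Holds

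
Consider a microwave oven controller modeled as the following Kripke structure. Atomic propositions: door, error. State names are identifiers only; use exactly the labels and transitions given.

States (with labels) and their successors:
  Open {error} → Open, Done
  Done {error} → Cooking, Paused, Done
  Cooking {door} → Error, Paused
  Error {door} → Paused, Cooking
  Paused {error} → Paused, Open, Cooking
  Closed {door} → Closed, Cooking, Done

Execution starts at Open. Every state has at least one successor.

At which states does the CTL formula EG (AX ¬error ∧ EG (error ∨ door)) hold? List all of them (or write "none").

none

States satisfying AX ¬error ∧ EG (error ∨ door): ∅.
States satisfying EG (AX ¬error ∧ EG (error ∨ door)): ∅.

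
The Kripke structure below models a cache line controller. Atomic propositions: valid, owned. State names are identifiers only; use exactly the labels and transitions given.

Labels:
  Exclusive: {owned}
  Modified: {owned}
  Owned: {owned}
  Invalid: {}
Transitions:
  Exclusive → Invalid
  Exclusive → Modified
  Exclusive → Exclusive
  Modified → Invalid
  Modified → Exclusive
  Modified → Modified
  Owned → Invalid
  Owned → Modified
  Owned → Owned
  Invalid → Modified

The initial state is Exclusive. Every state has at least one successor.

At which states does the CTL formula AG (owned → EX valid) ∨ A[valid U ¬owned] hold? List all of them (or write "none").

{Invalid}

States satisfying owned → EX valid: {Invalid}.
States satisfying AG (owned → EX valid): ∅.
States satisfying valid: ∅.
States satisfying ¬owned: {Invalid}.
States satisfying A[valid U ¬owned]: {Invalid}.
States satisfying AG (owned → EX valid) ∨ A[valid U ¬owned]: {Invalid}.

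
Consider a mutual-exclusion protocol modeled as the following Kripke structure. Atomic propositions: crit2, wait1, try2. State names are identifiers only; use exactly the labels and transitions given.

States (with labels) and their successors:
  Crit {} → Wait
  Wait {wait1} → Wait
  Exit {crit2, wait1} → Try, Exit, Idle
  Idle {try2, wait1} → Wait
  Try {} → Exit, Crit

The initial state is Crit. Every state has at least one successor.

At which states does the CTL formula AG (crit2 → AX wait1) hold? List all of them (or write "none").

{Crit, Wait, Idle}

States satisfying crit2 → AX wait1: {Crit, Wait, Idle, Try}.
States satisfying AG (crit2 → AX wait1): {Crit, Wait, Idle}.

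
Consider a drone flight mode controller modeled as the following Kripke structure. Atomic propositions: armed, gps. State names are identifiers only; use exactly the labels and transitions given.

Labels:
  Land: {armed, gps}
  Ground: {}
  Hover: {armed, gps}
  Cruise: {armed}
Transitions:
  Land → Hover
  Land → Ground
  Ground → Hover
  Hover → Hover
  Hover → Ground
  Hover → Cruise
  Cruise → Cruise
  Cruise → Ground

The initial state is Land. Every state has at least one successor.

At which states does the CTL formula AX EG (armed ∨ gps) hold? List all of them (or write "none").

{Ground}

States satisfying EG (armed ∨ gps): {Land, Hover, Cruise}.
States satisfying AX EG (armed ∨ gps): {Ground}.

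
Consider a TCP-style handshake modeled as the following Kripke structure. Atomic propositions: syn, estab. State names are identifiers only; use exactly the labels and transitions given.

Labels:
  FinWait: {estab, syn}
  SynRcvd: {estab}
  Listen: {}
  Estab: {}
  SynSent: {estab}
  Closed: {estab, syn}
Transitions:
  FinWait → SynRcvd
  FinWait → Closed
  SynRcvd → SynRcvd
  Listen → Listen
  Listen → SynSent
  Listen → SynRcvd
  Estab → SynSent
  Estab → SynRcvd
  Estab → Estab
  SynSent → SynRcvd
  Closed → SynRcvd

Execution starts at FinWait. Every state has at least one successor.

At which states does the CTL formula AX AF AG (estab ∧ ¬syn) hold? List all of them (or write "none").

States satisfying AF AG (estab ∧ ¬syn): {FinWait, SynRcvd, SynSent, Closed}.
States satisfying AX AF AG (estab ∧ ¬syn): {FinWait, SynRcvd, SynSent, Closed}.

{FinWait, SynRcvd, SynSent, Closed}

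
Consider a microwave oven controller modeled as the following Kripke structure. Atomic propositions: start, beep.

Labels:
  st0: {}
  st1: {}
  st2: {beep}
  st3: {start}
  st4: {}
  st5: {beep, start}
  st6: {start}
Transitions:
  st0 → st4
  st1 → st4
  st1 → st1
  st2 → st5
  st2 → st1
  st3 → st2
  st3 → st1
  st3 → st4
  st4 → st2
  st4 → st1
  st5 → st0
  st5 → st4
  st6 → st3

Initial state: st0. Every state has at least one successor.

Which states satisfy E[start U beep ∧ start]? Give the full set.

States satisfying start: {st3, st5, st6}.
States satisfying beep ∧ start: {st5}.
States satisfying E[start U beep ∧ start]: {st5}.

{st5}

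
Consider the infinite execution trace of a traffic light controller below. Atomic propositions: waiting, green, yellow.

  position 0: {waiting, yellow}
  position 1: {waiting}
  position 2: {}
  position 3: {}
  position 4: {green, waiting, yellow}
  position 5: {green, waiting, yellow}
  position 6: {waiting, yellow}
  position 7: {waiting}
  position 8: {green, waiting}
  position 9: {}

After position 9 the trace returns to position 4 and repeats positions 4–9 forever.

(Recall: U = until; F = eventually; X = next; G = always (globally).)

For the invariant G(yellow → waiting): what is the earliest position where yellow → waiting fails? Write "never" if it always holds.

never

yellow → waiting holds at every position 0..9, and those are all the positions the trace ever visits, so the invariant G(yellow → waiting) is never violated.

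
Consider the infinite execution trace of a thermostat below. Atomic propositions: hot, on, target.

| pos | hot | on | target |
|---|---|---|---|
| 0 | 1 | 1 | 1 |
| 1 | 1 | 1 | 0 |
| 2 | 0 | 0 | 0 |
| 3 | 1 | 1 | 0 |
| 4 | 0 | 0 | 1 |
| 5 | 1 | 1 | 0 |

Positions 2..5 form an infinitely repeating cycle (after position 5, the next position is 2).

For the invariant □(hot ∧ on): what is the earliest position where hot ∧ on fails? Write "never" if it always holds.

2

Check hot ∧ on at each position in order: 0 ✓, 1 ✓.
At position 2 the labels are {}, so hot ∧ on is false there. This is the first violation.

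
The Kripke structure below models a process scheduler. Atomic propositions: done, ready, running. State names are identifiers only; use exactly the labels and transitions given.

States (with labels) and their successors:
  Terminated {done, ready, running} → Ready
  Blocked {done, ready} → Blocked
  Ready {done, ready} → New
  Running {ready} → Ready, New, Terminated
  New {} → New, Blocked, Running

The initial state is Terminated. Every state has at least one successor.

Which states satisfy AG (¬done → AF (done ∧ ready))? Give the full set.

States satisfying ¬done → AF (done ∧ ready): {Terminated, Blocked, Ready}.
States satisfying AG (¬done → AF (done ∧ ready)): {Blocked}.

{Blocked}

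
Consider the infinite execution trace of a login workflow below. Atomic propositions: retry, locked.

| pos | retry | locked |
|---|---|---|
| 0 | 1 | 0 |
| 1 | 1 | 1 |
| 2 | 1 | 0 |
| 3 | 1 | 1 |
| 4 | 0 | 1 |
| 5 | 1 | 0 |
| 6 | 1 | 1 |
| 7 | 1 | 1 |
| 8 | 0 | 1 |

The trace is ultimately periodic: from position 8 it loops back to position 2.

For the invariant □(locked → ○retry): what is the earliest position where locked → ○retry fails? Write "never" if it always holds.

3

Check locked → ○retry at each position in order: 0 ✓, 1 ✓, 2 ✓.
At position 3 the labels are {locked, retry} and the next position 4 has {locked}, so locked → ○retry is false there. This is the first violation.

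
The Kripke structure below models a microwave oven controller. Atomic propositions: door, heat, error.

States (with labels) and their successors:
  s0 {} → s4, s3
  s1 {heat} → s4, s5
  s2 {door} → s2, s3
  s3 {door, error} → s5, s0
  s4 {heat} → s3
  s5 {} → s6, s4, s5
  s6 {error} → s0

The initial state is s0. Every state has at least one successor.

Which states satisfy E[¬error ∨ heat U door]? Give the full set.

States satisfying ¬error ∨ heat: {s0, s1, s2, s4, s5}.
States satisfying door: {s2, s3}.
States satisfying E[¬error ∨ heat U door]: {s0, s1, s2, s3, s4, s5}.

{s0, s1, s2, s3, s4, s5}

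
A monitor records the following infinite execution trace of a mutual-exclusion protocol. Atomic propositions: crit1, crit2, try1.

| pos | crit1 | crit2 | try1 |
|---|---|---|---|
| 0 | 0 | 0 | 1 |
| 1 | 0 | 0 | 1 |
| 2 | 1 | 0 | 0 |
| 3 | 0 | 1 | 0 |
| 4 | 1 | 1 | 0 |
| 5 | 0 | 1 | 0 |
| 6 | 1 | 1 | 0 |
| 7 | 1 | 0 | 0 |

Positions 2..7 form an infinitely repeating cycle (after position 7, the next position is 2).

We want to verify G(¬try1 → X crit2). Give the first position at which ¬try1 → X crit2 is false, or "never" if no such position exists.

6

Check ¬try1 → X crit2 at each position in order: 0 ✓, 1 ✓, 2 ✓, 3 ✓, 4 ✓, 5 ✓.
At position 6 the labels are {crit1, crit2} and the next position 7 has {crit1}, so ¬try1 → X crit2 is false there. This is the first violation.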